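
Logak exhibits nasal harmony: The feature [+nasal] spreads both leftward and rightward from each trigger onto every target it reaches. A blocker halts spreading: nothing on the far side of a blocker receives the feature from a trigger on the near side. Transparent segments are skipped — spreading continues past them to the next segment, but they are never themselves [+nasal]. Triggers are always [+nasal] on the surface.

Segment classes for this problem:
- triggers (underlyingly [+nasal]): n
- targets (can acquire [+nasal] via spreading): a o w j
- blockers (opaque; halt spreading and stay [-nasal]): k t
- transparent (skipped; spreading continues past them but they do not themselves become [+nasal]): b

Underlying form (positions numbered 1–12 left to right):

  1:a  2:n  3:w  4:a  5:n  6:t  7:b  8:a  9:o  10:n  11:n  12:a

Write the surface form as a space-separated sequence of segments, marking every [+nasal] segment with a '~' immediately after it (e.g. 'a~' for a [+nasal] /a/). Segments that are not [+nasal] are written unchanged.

a~ n~ w~ a~ n~ t b a~ o~ n~ n~ a~

From /n/ at 2 rightward: 3 /w/ → [+nasal]; 4 /a/ → [+nasal]; 5 /n/ is itself a trigger — this domain ends here.
From /n/ at 2 leftward: 1 /a/ → [+nasal]; word edge.
From /n/ at 5 rightward: 6 /t/ blocks.
From /n/ at 5 leftward: 4 /a/ → [+nasal]; 3 /w/ → [+nasal]; 2 /n/ is itself a trigger — this domain ends here.
From /n/ at 10 rightward: 11 /n/ is itself a trigger — this domain ends here.
From /n/ at 10 leftward: 9 /o/ → [+nasal]; 8 /a/ → [+nasal]; 7 /b/ transparent; 6 /t/ blocks.
From /n/ at 11 rightward: 12 /a/ → [+nasal]; word edge.
From /n/ at 11 leftward: 10 /n/ is itself a trigger — this domain ends here.
[+nasal] positions on the surface: 1 2 3 4 5 8 9 10 11 12.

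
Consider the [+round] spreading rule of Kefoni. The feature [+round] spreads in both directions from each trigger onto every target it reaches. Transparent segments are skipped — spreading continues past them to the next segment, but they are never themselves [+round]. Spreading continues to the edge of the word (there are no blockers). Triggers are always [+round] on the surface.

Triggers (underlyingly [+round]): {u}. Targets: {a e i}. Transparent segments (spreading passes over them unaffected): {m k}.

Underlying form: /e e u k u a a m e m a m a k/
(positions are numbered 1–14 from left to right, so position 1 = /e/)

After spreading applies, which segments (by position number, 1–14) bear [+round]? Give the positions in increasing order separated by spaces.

1 2 3 5 6 7 9 11 13

From /u/ at 3 rightward: 4 /k/ transparent; 5 /u/ is itself a trigger — this domain ends here.
From /u/ at 3 leftward: 2 /e/ → [+round]; 1 /e/ → [+round]; word edge.
From /u/ at 5 rightward: 6 /a/ → [+round]; 7 /a/ → [+round]; 8 /m/ transparent; 9 /e/ → [+round]; 10 /m/ transparent; 11 /a/ → [+round]; 12 /m/ transparent; 13 /a/ → [+round]; 14 /k/ transparent; word edge.
From /u/ at 5 leftward: 4 /k/ transparent; 3 /u/ is itself a trigger — this domain ends here.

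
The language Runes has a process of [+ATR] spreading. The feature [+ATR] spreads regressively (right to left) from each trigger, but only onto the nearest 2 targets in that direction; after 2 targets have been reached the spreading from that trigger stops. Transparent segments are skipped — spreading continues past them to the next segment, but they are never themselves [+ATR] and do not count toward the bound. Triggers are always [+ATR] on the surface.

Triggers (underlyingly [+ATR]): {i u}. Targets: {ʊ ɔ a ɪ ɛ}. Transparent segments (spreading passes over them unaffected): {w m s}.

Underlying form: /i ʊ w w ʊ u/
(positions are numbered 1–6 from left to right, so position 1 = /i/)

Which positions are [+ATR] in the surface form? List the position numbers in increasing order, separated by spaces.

From /i/ at 1 leftward: word edge.
From /u/ at 6 leftward: 5 /ʊ/ → [+ATR]; 4 /w/ transparent; 3 /w/ transparent; 2 /ʊ/ → [+ATR]; bound reached.

1 2 5 6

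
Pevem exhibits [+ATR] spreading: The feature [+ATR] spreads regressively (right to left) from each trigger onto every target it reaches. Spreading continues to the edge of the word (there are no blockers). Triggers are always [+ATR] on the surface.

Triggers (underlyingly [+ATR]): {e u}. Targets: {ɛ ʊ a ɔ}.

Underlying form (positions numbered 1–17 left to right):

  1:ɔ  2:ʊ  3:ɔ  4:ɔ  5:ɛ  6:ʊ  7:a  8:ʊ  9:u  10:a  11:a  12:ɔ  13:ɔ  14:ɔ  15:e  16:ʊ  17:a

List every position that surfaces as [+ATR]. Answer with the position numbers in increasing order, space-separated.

1 2 3 4 5 6 7 8 9 10 11 12 13 14 15

From /u/ at 9 leftward: 8 /ʊ/ → [+ATR]; 7 /a/ → [+ATR]; 6 /ʊ/ → [+ATR]; 5 /ɛ/ → [+ATR]; 4 /ɔ/ → [+ATR]; 3 /ɔ/ → [+ATR]; 2 /ʊ/ → [+ATR]; 1 /ɔ/ → [+ATR]; word edge.
From /e/ at 15 leftward: 14 /ɔ/ → [+ATR]; 13 /ɔ/ → [+ATR]; 12 /ɔ/ → [+ATR]; 11 /a/ → [+ATR]; 10 /a/ → [+ATR]; 9 /u/ is itself a trigger — this domain ends here.
Targets with no active source: positions 16 17 stay [-ATR].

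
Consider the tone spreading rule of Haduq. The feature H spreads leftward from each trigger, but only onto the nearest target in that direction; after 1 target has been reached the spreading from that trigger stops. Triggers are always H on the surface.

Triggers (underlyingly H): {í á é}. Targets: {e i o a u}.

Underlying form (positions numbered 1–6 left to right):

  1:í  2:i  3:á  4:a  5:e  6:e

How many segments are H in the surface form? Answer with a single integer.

From /í/ at 1 leftward: word edge.
From /á/ at 3 leftward: 2 /i/ → H; bound reached.
Targets with no active source: positions 4 5 6 stay [-high tone].
H positions on the surface: 1 2 3.

3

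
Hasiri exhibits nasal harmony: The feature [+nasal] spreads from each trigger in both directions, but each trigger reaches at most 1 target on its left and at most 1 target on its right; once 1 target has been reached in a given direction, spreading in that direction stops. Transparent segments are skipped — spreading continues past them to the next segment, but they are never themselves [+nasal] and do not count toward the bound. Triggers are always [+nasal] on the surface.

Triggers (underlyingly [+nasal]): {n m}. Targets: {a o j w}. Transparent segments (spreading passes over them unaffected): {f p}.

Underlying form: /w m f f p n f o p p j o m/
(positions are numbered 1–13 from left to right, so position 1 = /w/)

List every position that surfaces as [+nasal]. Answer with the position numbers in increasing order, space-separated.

1 2 6 8 12 13

From /m/ at 2 rightward: 3 /f/ transparent; 4 /f/ transparent; 5 /p/ transparent; 6 /n/ is itself a trigger — this domain ends here.
From /m/ at 2 leftward: 1 /w/ → [+nasal]; bound reached.
From /n/ at 6 rightward: 7 /f/ transparent; 8 /o/ → [+nasal]; bound reached.
From /n/ at 6 leftward: 5 /p/ transparent; 4 /f/ transparent; 3 /f/ transparent; 2 /m/ is itself a trigger — this domain ends here.
From /m/ at 13 rightward: word edge.
From /m/ at 13 leftward: 12 /o/ → [+nasal]; bound reached.
Target with no active source: position 11 stays [-nasal].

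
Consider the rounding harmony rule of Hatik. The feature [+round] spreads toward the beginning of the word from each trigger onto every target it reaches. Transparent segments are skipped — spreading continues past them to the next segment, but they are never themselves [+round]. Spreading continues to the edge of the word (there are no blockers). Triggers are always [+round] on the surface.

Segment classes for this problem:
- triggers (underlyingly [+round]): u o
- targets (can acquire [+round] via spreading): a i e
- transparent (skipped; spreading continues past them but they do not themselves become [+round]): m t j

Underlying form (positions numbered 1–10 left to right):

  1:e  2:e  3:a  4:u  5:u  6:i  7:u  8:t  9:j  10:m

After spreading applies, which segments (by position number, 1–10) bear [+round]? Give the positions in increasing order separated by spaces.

From /u/ at 4 leftward: 3 /a/ → [+round]; 2 /e/ → [+round]; 1 /e/ → [+round]; word edge.
From /u/ at 5 leftward: 4 /u/ is itself a trigger — this domain ends here.
From /u/ at 7 leftward: 6 /i/ → [+round]; 5 /u/ is itself a trigger — this domain ends here.

1 2 3 4 5 6 7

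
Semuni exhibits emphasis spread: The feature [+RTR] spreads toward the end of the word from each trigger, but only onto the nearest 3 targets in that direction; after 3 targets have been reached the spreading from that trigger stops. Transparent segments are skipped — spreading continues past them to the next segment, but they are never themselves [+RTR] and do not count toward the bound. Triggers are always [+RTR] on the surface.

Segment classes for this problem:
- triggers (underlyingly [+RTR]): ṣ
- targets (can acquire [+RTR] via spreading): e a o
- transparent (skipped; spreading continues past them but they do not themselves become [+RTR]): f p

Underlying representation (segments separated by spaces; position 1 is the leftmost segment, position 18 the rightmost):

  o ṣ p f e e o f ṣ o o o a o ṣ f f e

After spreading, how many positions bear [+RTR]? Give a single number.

10

From /ṣ/ at 2 rightward: 3 /p/ transparent; 4 /f/ transparent; 5 /e/ → [+RTR]; 6 /e/ → [+RTR]; 7 /o/ → [+RTR]; bound reached.
From /ṣ/ at 9 rightward: 10 /o/ → [+RTR]; 11 /o/ → [+RTR]; 12 /o/ → [+RTR]; bound reached.
From /ṣ/ at 15 rightward: 16 /f/ transparent; 17 /f/ transparent; 18 /e/ → [+RTR]; word edge.
Targets with no active source: positions 1 13 14 stay [-emphatic].
[+RTR] positions on the surface: 2 5 6 7 9 10 11 12 15 18.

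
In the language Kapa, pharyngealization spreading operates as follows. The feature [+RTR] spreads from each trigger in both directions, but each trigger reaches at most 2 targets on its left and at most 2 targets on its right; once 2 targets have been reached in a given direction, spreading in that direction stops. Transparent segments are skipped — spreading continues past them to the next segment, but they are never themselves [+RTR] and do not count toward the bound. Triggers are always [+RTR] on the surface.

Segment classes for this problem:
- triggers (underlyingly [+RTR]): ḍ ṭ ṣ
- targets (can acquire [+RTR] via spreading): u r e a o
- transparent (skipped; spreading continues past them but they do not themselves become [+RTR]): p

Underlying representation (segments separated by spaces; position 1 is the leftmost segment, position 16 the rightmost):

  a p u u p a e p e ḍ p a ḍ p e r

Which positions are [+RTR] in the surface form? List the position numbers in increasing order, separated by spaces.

7 9 10 12 13 15 16

From /ḍ/ at 10 rightward: 11 /p/ transparent; 12 /a/ → [+RTR]; 13 /ḍ/ is itself a trigger — this domain ends here.
From /ḍ/ at 10 leftward: 9 /e/ → [+RTR]; 8 /p/ transparent; 7 /e/ → [+RTR]; bound reached.
From /ḍ/ at 13 rightward: 14 /p/ transparent; 15 /e/ → [+RTR]; 16 /r/ → [+RTR]; bound reached.
From /ḍ/ at 13 leftward: 12 /a/ → [+RTR]; 11 /p/ transparent; 10 /ḍ/ is itself a trigger — this domain ends here.
Targets with no active source: positions 1 3 4 6 stay [-emphatic].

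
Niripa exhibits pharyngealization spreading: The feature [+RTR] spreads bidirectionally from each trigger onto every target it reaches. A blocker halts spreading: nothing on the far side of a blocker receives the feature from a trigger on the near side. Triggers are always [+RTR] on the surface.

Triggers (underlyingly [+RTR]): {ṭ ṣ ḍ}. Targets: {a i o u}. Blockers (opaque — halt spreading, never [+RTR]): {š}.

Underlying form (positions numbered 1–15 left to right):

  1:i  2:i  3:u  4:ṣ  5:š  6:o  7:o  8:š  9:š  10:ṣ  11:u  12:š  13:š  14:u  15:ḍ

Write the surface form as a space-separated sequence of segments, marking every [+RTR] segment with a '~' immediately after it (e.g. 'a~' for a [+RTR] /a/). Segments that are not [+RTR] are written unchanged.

From /ṣ/ at 4 rightward: 5 /š/ blocks.
From /ṣ/ at 4 leftward: 3 /u/ → [+RTR]; 2 /i/ → [+RTR]; 1 /i/ → [+RTR]; word edge.
From /ṣ/ at 10 rightward: 11 /u/ → [+RTR]; 12 /š/ blocks.
From /ṣ/ at 10 leftward: 9 /š/ blocks.
From /ḍ/ at 15 rightward: word edge.
From /ḍ/ at 15 leftward: 14 /u/ → [+RTR]; 13 /š/ blocks.
Targets with no active source: positions 6 7 stay [-emphatic].
[+RTR] positions on the surface: 1 2 3 4 10 11 14 15.

i~ i~ u~ ṣ~ š o o š š ṣ~ u~ š š u~ ḍ~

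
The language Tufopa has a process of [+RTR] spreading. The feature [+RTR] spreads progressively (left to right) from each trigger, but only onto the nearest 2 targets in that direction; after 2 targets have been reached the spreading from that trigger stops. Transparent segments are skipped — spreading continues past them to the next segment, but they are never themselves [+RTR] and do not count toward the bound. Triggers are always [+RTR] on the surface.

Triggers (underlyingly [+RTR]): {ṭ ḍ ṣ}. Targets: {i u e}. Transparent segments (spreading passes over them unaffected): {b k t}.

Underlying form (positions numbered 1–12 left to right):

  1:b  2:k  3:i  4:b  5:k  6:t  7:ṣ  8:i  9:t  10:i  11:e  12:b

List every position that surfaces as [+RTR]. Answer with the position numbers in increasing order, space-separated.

7 8 10

From /ṣ/ at 7 rightward: 8 /i/ → [+RTR]; 9 /t/ transparent; 10 /i/ → [+RTR]; bound reached.
Targets with no active source: positions 3 11 stay [-emphatic].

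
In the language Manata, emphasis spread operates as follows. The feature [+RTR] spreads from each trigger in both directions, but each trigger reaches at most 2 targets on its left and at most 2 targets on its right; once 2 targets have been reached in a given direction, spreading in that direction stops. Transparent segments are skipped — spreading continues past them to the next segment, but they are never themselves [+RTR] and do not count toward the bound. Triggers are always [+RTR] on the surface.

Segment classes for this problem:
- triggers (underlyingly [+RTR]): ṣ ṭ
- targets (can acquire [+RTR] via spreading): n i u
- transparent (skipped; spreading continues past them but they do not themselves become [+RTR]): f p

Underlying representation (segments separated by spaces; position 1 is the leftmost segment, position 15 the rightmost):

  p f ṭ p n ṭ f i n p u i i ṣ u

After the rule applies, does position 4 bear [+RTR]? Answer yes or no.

From /ṭ/ at 3 rightward: 4 /p/ transparent; 5 /n/ → [+RTR]; 6 /ṭ/ is itself a trigger — this domain ends here.
From /ṭ/ at 3 leftward: 2 /f/ transparent; 1 /p/ transparent; word edge.
From /ṭ/ at 6 rightward: 7 /f/ transparent; 8 /i/ → [+RTR]; 9 /n/ → [+RTR]; bound reached.
From /ṭ/ at 6 leftward: 5 /n/ → [+RTR]; 4 /p/ transparent; 3 /ṭ/ is itself a trigger — this domain ends here.
From /ṣ/ at 14 rightward: 15 /u/ → [+RTR]; word edge.
From /ṣ/ at 14 leftward: 13 /i/ → [+RTR]; 12 /i/ → [+RTR]; bound reached.
Target with no active source: position 11 stays [-emphatic].
[+RTR] positions on the surface: 3 5 6 8 9 12 13 14 15.

no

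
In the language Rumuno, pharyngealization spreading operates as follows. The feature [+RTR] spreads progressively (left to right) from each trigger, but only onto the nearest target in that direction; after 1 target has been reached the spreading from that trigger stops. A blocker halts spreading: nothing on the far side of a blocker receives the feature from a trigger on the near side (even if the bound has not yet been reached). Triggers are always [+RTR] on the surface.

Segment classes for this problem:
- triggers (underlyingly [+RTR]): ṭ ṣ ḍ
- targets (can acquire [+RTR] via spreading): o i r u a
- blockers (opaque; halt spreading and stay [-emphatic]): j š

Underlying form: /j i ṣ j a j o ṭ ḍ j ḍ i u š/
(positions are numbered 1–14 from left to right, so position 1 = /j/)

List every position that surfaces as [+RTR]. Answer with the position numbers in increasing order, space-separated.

From /ṣ/ at 3 rightward: 4 /j/ blocks.
From /ṭ/ at 8 rightward: 9 /ḍ/ is itself a trigger — this domain ends here.
From /ḍ/ at 9 rightward: 10 /j/ blocks.
From /ḍ/ at 11 rightward: 12 /i/ → [+RTR]; bound reached.
Targets with no active source: positions 2 5 7 13 stay [-emphatic].

3 8 9 11 12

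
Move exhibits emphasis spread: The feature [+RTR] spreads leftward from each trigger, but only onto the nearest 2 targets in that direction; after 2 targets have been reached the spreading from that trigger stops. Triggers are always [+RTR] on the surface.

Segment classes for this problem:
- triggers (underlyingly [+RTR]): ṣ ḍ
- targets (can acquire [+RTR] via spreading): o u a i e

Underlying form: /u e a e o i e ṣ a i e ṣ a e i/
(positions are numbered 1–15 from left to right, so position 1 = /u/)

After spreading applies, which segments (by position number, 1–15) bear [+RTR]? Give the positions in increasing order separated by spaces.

From /ṣ/ at 8 leftward: 7 /e/ → [+RTR]; 6 /i/ → [+RTR]; bound reached.
From /ṣ/ at 12 leftward: 11 /e/ → [+RTR]; 10 /i/ → [+RTR]; bound reached.
Targets with no active source: positions 1 2 3 4 5 9 13 14 15 stay [-emphatic].

6 7 8 10 11 12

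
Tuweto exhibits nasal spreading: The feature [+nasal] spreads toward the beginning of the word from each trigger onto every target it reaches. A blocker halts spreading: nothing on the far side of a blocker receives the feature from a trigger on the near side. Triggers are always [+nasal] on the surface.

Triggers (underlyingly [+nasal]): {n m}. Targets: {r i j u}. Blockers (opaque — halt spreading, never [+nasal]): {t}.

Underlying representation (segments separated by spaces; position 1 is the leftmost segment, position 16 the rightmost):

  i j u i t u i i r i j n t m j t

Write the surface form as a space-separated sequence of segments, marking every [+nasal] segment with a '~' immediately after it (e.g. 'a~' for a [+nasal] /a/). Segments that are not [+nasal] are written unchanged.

From /n/ at 12 leftward: 11 /j/ → [+nasal]; 10 /i/ → [+nasal]; 9 /r/ → [+nasal]; 8 /i/ → [+nasal]; 7 /i/ → [+nasal]; 6 /u/ → [+nasal]; 5 /t/ blocks.
From /m/ at 14 leftward: 13 /t/ blocks.
Targets with no active source: positions 1 2 3 4 15 stay [-nasal].
[+nasal] positions on the surface: 6 7 8 9 10 11 12 14.

i j u i t u~ i~ i~ r~ i~ j~ n~ t m~ j t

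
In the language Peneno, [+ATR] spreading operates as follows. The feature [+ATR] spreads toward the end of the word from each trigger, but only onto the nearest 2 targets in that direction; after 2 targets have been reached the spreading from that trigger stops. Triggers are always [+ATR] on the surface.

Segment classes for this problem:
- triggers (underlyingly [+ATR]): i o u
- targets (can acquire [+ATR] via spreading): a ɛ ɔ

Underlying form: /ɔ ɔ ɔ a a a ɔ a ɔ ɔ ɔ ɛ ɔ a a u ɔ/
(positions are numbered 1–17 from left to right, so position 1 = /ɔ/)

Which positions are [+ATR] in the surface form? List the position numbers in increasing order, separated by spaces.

From /u/ at 16 rightward: 17 /ɔ/ → [+ATR]; word edge.
Targets with no active source: positions 1 2 3 4 5 6 7 8 9 10 11 12 13 14 15 stay [-ATR].

16 17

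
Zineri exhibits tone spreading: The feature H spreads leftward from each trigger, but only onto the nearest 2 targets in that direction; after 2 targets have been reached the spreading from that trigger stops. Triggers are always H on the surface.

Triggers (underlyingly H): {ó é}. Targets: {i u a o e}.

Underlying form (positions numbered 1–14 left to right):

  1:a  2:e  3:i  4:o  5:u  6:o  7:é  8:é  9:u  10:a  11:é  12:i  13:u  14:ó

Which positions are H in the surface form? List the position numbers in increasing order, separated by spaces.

From /é/ at 7 leftward: 6 /o/ → H; 5 /u/ → H; bound reached.
From /é/ at 8 leftward: 7 /é/ is itself a trigger — this domain ends here.
From /é/ at 11 leftward: 10 /a/ → H; 9 /u/ → H; bound reached.
From /ó/ at 14 leftward: 13 /u/ → H; 12 /i/ → H; bound reached.
Targets with no active source: positions 1 2 3 4 stay [-high tone].

5 6 7 8 9 10 11 12 13 14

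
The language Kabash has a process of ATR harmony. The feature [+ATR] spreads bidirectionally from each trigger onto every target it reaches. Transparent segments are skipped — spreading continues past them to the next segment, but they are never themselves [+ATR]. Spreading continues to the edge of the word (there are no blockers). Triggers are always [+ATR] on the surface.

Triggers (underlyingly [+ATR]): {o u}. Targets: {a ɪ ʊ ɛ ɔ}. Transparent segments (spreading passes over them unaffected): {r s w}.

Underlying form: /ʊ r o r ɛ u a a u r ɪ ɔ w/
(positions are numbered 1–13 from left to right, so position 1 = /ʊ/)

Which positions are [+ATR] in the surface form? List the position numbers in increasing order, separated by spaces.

From /o/ at 3 rightward: 4 /r/ transparent; 5 /ɛ/ → [+ATR]; 6 /u/ is itself a trigger — this domain ends here.
From /o/ at 3 leftward: 2 /r/ transparent; 1 /ʊ/ → [+ATR]; word edge.
From /u/ at 6 rightward: 7 /a/ → [+ATR]; 8 /a/ → [+ATR]; 9 /u/ is itself a trigger — this domain ends here.
From /u/ at 6 leftward: 5 /ɛ/ → [+ATR]; 4 /r/ transparent; 3 /o/ is itself a trigger — this domain ends here.
From /u/ at 9 rightward: 10 /r/ transparent; 11 /ɪ/ → [+ATR]; 12 /ɔ/ → [+ATR]; 13 /w/ transparent; word edge.
From /u/ at 9 leftward: 8 /a/ → [+ATR]; 7 /a/ → [+ATR]; 6 /u/ is itself a trigger — this domain ends here.

1 3 5 6 7 8 9 11 12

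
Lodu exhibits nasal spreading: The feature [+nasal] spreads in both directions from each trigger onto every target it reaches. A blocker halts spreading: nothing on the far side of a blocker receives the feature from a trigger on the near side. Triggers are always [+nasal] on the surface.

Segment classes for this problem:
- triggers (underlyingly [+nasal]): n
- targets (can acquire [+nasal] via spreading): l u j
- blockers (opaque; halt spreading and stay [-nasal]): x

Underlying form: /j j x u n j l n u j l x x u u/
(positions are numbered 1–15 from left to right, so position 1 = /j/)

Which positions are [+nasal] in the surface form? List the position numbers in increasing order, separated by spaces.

From /n/ at 5 rightward: 6 /j/ → [+nasal]; 7 /l/ → [+nasal]; 8 /n/ is itself a trigger — this domain ends here.
From /n/ at 5 leftward: 4 /u/ → [+nasal]; 3 /x/ blocks.
From /n/ at 8 rightward: 9 /u/ → [+nasal]; 10 /j/ → [+nasal]; 11 /l/ → [+nasal]; 12 /x/ blocks.
From /n/ at 8 leftward: 7 /l/ → [+nasal]; 6 /j/ → [+nasal]; 5 /n/ is itself a trigger — this domain ends here.
Targets with no active source: positions 1 2 14 15 stay [-nasal].

4 5 6 7 8 9 10 11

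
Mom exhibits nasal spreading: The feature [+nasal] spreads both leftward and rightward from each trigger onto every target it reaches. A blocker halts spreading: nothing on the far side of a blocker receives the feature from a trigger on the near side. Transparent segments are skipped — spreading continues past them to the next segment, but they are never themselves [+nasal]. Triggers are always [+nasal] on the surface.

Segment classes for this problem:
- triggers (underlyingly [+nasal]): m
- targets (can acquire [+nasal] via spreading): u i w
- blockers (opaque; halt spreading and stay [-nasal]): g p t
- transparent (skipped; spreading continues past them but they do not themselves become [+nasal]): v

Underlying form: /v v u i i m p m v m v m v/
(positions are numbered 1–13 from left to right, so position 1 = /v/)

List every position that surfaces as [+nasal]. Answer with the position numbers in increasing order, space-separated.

3 4 5 6 8 10 12

From /m/ at 6 rightward: 7 /p/ blocks.
From /m/ at 6 leftward: 5 /i/ → [+nasal]; 4 /i/ → [+nasal]; 3 /u/ → [+nasal]; 2 /v/ transparent; 1 /v/ transparent; word edge.
From /m/ at 8 rightward: 9 /v/ transparent; 10 /m/ is itself a trigger — this domain ends here.
From /m/ at 8 leftward: 7 /p/ blocks.
From /m/ at 10 rightward: 11 /v/ transparent; 12 /m/ is itself a trigger — this domain ends here.
From /m/ at 10 leftward: 9 /v/ transparent; 8 /m/ is itself a trigger — this domain ends here.
From /m/ at 12 rightward: 13 /v/ transparent; word edge.
From /m/ at 12 leftward: 11 /v/ transparent; 10 /m/ is itself a trigger — this domain ends here.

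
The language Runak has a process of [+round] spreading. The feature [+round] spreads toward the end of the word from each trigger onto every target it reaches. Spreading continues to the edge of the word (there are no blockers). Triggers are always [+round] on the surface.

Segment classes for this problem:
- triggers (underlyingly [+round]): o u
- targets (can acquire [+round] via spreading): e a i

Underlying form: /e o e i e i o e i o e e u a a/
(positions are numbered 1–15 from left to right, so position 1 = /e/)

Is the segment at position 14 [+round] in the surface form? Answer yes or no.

yes

From /o/ at 2 rightward: 3 /e/ → [+round]; 4 /i/ → [+round]; 5 /e/ → [+round]; 6 /i/ → [+round]; 7 /o/ is itself a trigger — this domain ends here.
From /o/ at 7 rightward: 8 /e/ → [+round]; 9 /i/ → [+round]; 10 /o/ is itself a trigger — this domain ends here.
From /o/ at 10 rightward: 11 /e/ → [+round]; 12 /e/ → [+round]; 13 /u/ is itself a trigger — this domain ends here.
From /u/ at 13 rightward: 14 /a/ → [+round]; 15 /a/ → [+round]; word edge.
Target with no active source: position 1 stays [-round].
[+round] positions on the surface: 2 3 4 5 6 7 8 9 10 11 12 13 14 15.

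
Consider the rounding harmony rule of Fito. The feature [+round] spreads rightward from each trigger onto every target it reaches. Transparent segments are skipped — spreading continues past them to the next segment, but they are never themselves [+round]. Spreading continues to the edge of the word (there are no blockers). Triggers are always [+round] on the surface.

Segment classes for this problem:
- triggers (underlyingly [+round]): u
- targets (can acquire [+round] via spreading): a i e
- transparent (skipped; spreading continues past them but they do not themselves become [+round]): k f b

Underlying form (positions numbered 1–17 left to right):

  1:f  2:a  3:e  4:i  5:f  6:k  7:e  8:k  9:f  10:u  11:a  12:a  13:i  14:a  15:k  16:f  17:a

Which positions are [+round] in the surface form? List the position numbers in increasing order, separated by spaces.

From /u/ at 10 rightward: 11 /a/ → [+round]; 12 /a/ → [+round]; 13 /i/ → [+round]; 14 /a/ → [+round]; 15 /k/ transparent; 16 /f/ transparent; 17 /a/ → [+round]; word edge.
Targets with no active source: positions 2 3 4 7 stay [-round].

10 11 12 13 14 17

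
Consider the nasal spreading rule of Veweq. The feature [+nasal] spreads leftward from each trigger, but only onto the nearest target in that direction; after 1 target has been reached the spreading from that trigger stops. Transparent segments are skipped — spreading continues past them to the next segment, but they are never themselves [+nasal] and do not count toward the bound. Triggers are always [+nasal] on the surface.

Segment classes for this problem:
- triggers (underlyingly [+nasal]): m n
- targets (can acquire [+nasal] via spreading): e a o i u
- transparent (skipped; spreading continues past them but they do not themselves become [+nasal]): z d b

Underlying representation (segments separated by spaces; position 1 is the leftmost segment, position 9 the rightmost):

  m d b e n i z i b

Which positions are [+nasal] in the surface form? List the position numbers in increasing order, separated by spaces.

1 4 5

From /m/ at 1 leftward: word edge.
From /n/ at 5 leftward: 4 /e/ → [+nasal]; bound reached.
Targets with no active source: positions 6 8 stay [-nasal].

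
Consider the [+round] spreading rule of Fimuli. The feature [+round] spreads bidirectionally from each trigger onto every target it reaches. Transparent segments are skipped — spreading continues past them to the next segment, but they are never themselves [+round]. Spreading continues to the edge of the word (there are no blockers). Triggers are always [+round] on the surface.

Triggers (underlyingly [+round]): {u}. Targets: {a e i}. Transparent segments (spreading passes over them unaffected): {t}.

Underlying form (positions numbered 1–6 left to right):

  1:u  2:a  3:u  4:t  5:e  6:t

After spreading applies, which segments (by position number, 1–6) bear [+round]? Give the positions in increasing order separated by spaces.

1 2 3 5

From /u/ at 1 rightward: 2 /a/ → [+round]; 3 /u/ is itself a trigger — this domain ends here.
From /u/ at 1 leftward: word edge.
From /u/ at 3 rightward: 4 /t/ transparent; 5 /e/ → [+round]; 6 /t/ transparent; word edge.
From /u/ at 3 leftward: 2 /a/ → [+round]; 1 /u/ is itself a trigger — this domain ends here.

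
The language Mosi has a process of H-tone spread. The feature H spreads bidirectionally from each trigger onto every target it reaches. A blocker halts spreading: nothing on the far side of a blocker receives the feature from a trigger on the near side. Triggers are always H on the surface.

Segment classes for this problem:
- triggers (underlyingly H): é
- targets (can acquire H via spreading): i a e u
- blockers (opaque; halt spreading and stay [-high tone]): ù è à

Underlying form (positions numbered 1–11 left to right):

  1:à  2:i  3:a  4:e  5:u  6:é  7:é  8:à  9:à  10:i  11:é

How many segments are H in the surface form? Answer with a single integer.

From /é/ at 6 rightward: 7 /é/ is itself a trigger — this domain ends here.
From /é/ at 6 leftward: 5 /u/ → H; 4 /e/ → H; 3 /a/ → H; 2 /i/ → H; 1 /à/ blocks.
From /é/ at 7 rightward: 8 /à/ blocks.
From /é/ at 7 leftward: 6 /é/ is itself a trigger — this domain ends here.
From /é/ at 11 rightward: word edge.
From /é/ at 11 leftward: 10 /i/ → H; 9 /à/ blocks.
H positions on the surface: 2 3 4 5 6 7 10 11.

8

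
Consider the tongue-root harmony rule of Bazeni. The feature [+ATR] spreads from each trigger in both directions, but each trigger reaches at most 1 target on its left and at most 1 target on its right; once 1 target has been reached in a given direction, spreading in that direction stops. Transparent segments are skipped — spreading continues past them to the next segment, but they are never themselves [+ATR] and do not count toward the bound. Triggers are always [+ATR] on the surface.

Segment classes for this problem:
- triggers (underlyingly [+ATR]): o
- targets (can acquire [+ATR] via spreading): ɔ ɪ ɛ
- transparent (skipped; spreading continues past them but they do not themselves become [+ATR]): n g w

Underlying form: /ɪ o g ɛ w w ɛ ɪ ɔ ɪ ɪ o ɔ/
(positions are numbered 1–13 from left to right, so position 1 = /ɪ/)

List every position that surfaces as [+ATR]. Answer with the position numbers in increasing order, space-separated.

From /o/ at 2 rightward: 3 /g/ transparent; 4 /ɛ/ → [+ATR]; bound reached.
From /o/ at 2 leftward: 1 /ɪ/ → [+ATR]; bound reached.
From /o/ at 12 rightward: 13 /ɔ/ → [+ATR]; bound reached.
From /o/ at 12 leftward: 11 /ɪ/ → [+ATR]; bound reached.
Targets with no active source: positions 7 8 9 10 stay [-ATR].

1 2 4 11 12 13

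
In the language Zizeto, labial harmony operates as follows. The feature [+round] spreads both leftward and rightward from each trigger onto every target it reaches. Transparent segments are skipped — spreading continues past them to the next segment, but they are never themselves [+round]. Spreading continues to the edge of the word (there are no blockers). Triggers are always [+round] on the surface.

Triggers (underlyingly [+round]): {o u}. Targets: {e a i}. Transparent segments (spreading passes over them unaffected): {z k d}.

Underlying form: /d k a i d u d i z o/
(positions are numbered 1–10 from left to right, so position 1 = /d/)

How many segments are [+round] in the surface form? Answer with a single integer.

5

From /u/ at 6 rightward: 7 /d/ transparent; 8 /i/ → [+round]; 9 /z/ transparent; 10 /o/ is itself a trigger — this domain ends here.
From /u/ at 6 leftward: 5 /d/ transparent; 4 /i/ → [+round]; 3 /a/ → [+round]; 2 /k/ transparent; 1 /d/ transparent; word edge.
From /o/ at 10 rightward: word edge.
From /o/ at 10 leftward: 9 /z/ transparent; 8 /i/ → [+round]; 7 /d/ transparent; 6 /u/ is itself a trigger — this domain ends here.
[+round] positions on the surface: 3 4 6 8 10.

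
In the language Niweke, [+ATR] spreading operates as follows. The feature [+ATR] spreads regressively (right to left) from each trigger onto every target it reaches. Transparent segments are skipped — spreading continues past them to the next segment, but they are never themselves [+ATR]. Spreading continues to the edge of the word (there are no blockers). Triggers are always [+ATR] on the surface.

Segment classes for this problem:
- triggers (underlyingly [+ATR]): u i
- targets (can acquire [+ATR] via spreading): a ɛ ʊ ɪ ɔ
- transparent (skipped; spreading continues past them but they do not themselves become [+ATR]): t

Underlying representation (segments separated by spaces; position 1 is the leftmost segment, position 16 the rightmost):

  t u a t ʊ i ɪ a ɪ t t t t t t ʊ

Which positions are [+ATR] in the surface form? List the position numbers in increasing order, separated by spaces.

From /u/ at 2 leftward: 1 /t/ transparent; word edge.
From /i/ at 6 leftward: 5 /ʊ/ → [+ATR]; 4 /t/ transparent; 3 /a/ → [+ATR]; 2 /u/ is itself a trigger — this domain ends here.
Targets with no active source: positions 7 8 9 16 stay [-ATR].

2 3 5 6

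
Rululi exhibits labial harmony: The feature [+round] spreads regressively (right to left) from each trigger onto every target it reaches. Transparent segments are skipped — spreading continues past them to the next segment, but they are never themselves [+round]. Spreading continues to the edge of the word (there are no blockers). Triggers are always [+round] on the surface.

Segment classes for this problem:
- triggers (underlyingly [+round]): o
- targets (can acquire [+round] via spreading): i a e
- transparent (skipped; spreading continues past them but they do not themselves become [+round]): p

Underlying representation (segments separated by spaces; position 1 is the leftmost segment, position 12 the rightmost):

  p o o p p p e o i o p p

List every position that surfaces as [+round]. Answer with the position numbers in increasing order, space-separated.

2 3 7 8 9 10

From /o/ at 2 leftward: 1 /p/ transparent; word edge.
From /o/ at 3 leftward: 2 /o/ is itself a trigger — this domain ends here.
From /o/ at 8 leftward: 7 /e/ → [+round]; 6 /p/ transparent; 5 /p/ transparent; 4 /p/ transparent; 3 /o/ is itself a trigger — this domain ends here.
From /o/ at 10 leftward: 9 /i/ → [+round]; 8 /o/ is itself a trigger — this domain ends here.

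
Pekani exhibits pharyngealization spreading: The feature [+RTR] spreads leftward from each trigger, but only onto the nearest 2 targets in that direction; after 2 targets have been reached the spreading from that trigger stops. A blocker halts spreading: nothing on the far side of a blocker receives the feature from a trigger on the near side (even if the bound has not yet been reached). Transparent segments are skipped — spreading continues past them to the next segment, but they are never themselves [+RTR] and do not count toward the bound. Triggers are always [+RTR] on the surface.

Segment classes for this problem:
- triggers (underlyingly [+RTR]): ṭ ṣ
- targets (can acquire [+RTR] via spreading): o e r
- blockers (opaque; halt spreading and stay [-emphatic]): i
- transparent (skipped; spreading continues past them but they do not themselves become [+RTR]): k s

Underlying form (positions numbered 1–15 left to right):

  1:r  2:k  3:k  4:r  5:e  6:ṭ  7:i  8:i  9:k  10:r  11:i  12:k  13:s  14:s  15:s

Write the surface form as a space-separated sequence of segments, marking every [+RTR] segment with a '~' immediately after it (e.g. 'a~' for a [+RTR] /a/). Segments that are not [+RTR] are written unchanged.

From /ṭ/ at 6 leftward: 5 /e/ → [+RTR]; 4 /r/ → [+RTR]; bound reached.
Targets with no active source: positions 1 10 stay [-emphatic].
[+RTR] positions on the surface: 4 5 6.

r k k r~ e~ ṭ~ i i k r i k s s s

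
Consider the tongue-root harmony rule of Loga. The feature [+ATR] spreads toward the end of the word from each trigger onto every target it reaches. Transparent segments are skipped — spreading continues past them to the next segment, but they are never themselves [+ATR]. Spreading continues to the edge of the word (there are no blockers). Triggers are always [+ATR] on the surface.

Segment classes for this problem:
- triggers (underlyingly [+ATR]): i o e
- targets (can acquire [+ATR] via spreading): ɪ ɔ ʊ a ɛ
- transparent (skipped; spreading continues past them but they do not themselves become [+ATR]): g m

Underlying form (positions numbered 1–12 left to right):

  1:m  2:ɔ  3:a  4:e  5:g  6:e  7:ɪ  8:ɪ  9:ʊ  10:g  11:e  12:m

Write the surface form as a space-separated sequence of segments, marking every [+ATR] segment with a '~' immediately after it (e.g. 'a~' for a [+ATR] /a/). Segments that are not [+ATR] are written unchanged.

From /e/ at 4 rightward: 5 /g/ transparent; 6 /e/ is itself a trigger — this domain ends here.
From /e/ at 6 rightward: 7 /ɪ/ → [+ATR]; 8 /ɪ/ → [+ATR]; 9 /ʊ/ → [+ATR]; 10 /g/ transparent; 11 /e/ is itself a trigger — this domain ends here.
From /e/ at 11 rightward: 12 /m/ transparent; word edge.
Targets with no active source: positions 2 3 stay [-ATR].
[+ATR] positions on the surface: 4 6 7 8 9 11.

m ɔ a e~ g e~ ɪ~ ɪ~ ʊ~ g e~ m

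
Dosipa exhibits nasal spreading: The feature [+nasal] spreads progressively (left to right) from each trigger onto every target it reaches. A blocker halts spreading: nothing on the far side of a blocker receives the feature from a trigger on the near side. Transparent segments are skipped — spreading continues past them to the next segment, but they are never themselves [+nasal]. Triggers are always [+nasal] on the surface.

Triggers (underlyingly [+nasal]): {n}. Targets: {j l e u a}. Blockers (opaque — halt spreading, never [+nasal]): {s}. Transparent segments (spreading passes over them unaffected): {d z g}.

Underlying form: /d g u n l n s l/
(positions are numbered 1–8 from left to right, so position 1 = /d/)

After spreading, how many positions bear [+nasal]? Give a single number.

From /n/ at 4 rightward: 5 /l/ → [+nasal]; 6 /n/ is itself a trigger — this domain ends here.
From /n/ at 6 rightward: 7 /s/ blocks.
Targets with no active source: positions 3 8 stay [-nasal].
[+nasal] positions on the surface: 4 5 6.

3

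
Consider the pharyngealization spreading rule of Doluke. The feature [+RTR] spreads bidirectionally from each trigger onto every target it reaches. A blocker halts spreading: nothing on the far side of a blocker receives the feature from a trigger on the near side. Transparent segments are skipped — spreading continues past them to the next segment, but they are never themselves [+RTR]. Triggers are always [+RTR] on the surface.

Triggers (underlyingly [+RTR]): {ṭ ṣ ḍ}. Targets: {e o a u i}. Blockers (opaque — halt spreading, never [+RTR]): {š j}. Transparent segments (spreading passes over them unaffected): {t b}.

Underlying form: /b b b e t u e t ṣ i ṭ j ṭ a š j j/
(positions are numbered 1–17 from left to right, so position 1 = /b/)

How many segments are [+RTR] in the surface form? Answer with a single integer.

8

From /ṣ/ at 9 rightward: 10 /i/ → [+RTR]; 11 /ṭ/ is itself a trigger — this domain ends here.
From /ṣ/ at 9 leftward: 8 /t/ transparent; 7 /e/ → [+RTR]; 6 /u/ → [+RTR]; 5 /t/ transparent; 4 /e/ → [+RTR]; 3 /b/ transparent; 2 /b/ transparent; 1 /b/ transparent; word edge.
From /ṭ/ at 11 rightward: 12 /j/ blocks.
From /ṭ/ at 11 leftward: 10 /i/ → [+RTR]; 9 /ṣ/ is itself a trigger — this domain ends here.
From /ṭ/ at 13 rightward: 14 /a/ → [+RTR]; 15 /š/ blocks.
From /ṭ/ at 13 leftward: 12 /j/ blocks.
[+RTR] positions on the surface: 4 6 7 9 10 11 13 14.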